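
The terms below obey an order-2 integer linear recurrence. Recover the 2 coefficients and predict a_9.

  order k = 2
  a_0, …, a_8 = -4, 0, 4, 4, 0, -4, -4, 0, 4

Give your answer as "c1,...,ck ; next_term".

  a_2 = 1·0 + -1·-4 = 4
  a_3 = 1·4 + -1·0 = 4
  a_4 = 1·4 + -1·4 = 0
  a_5 = 1·0 + -1·4 = -4
  a_6 = 1·-4 + -1·0 = -4
  a_7 = 1·-4 + -1·-4 = 0
  a_8 = 1·0 + -1·-4 = 4
  a_9 = 1·4 + -1·0 = 4

1,-1 ; 4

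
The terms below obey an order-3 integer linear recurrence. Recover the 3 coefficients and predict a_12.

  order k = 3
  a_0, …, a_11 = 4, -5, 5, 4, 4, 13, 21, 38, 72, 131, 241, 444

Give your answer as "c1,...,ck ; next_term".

1,1,1 ; 816

  a_3 = 1·5 + 1·-5 + 1·4 = 4
  a_4 = 1·4 + 1·5 + 1·-5 = 4
  a_5 = 1·4 + 1·4 + 1·5 = 13
  a_6 = 1·13 + 1·4 + 1·4 = 21
  a_7 = 1·21 + 1·13 + 1·4 = 38
  a_8 = 1·38 + 1·21 + 1·13 = 72
  a_9 = 1·72 + 1·38 + 1·21 = 131
  a_10 = 1·131 + 1·72 + 1·38 = 241
  a_11 = 1·241 + 1·131 + 1·72 = 444
  a_12 = 1·444 + 1·241 + 1·131 = 816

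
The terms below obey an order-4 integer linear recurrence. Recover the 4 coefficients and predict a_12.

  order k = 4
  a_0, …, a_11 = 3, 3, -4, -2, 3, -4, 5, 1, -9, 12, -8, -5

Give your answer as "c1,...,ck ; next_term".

  a_4 = -1·-2 + -1·-4 + 0·3 + -1·3 = 3
  a_5 = -1·3 + -1·-2 + 0·-4 + -1·3 = -4
  a_6 = -1·-4 + -1·3 + 0·-2 + -1·-4 = 5
  a_7 = -1·5 + -1·-4 + 0·3 + -1·-2 = 1
  a_8 = -1·1 + -1·5 + 0·-4 + -1·3 = -9
  a_9 = -1·-9 + -1·1 + 0·5 + -1·-4 = 12
  a_10 = -1·12 + -1·-9 + 0·1 + -1·5 = -8
  a_11 = -1·-8 + -1·12 + 0·-9 + -1·1 = -5
  a_12 = -1·-5 + -1·-8 + 0·12 + -1·-9 = 22

-1,-1,0,-1 ; 22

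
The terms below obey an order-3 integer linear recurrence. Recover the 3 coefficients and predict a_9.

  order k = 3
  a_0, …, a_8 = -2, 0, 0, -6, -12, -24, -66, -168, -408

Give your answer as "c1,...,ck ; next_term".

  a_3 = 2·0 + 0·0 + 3·-2 = -6
  a_4 = 2·-6 + 0·0 + 3·0 = -12
  a_5 = 2·-12 + 0·-6 + 3·0 = -24
  a_6 = 2·-24 + 0·-12 + 3·-6 = -66
  a_7 = 2·-66 + 0·-24 + 3·-12 = -168
  a_8 = 2·-168 + 0·-66 + 3·-24 = -408
  a_9 = 2·-408 + 0·-168 + 3·-66 = -1014

2,0,3 ; -1014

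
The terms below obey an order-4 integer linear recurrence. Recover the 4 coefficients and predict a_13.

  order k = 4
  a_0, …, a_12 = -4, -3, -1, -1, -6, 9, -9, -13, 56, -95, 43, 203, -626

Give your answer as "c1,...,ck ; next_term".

-2,-2,2,1 ; 837

  a_4 = -2·-1 + -2·-1 + 2·-3 + 1·-4 = -6
  a_5 = -2·-6 + -2·-1 + 2·-1 + 1·-3 = 9
  a_6 = -2·9 + -2·-6 + 2·-1 + 1·-1 = -9
  a_7 = -2·-9 + -2·9 + 2·-6 + 1·-1 = -13
  a_8 = -2·-13 + -2·-9 + 2·9 + 1·-6 = 56
  a_9 = -2·56 + -2·-13 + 2·-9 + 1·9 = -95
  a_10 = -2·-95 + -2·56 + 2·-13 + 1·-9 = 43
  a_11 = -2·43 + -2·-95 + 2·56 + 1·-13 = 203
  a_12 = -2·203 + -2·43 + 2·-95 + 1·56 = -626
  a_13 = -2·-626 + -2·203 + 2·43 + 1·-95 = 837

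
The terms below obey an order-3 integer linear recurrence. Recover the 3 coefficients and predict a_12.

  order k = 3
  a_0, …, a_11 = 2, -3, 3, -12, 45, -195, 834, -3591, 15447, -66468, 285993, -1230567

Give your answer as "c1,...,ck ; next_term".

-4,2,3 ; 5294850

  a_3 = -4·3 + 2·-3 + 3·2 = -12
  a_4 = -4·-12 + 2·3 + 3·-3 = 45
  a_5 = -4·45 + 2·-12 + 3·3 = -195
  a_6 = -4·-195 + 2·45 + 3·-12 = 834
  a_7 = -4·834 + 2·-195 + 3·45 = -3591
  a_8 = -4·-3591 + 2·834 + 3·-195 = 15447
  a_9 = -4·15447 + 2·-3591 + 3·834 = -66468
  a_10 = -4·-66468 + 2·15447 + 3·-3591 = 285993
  a_11 = -4·285993 + 2·-66468 + 3·15447 = -1230567
  a_12 = -4·-1230567 + 2·285993 + 3·-66468 = 5294850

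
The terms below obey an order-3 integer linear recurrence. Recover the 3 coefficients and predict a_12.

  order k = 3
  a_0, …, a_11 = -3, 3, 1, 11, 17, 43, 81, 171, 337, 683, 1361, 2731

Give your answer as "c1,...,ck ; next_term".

2,1,-2 ; 5457

  a_3 = 2·1 + 1·3 + -2·-3 = 11
  a_4 = 2·11 + 1·1 + -2·3 = 17
  a_5 = 2·17 + 1·11 + -2·1 = 43
  a_6 = 2·43 + 1·17 + -2·11 = 81
  a_7 = 2·81 + 1·43 + -2·17 = 171
  a_8 = 2·171 + 1·81 + -2·43 = 337
  a_9 = 2·337 + 1·171 + -2·81 = 683
  a_10 = 2·683 + 1·337 + -2·171 = 1361
  a_11 = 2·1361 + 1·683 + -2·337 = 2731
  a_12 = 2·2731 + 1·1361 + -2·683 = 5457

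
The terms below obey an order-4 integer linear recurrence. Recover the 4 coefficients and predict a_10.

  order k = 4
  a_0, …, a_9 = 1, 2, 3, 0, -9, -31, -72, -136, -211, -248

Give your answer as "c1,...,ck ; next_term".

  a_4 = 3·0 + -2·3 + -2·2 + 1·1 = -9
  a_5 = 3·-9 + -2·0 + -2·3 + 1·2 = -31
  a_6 = 3·-31 + -2·-9 + -2·0 + 1·3 = -72
  a_7 = 3·-72 + -2·-31 + -2·-9 + 1·0 = -136
  a_8 = 3·-136 + -2·-72 + -2·-31 + 1·-9 = -211
  a_9 = 3·-211 + -2·-136 + -2·-72 + 1·-31 = -248
  a_10 = 3·-248 + -2·-211 + -2·-136 + 1·-72 = -122

3,-2,-2,1 ; -122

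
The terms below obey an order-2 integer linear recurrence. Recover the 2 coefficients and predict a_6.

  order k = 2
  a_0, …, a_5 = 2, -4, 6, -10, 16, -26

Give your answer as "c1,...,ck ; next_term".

-1,1 ; 42

  a_2 = -1·-4 + 1·2 = 6
  a_3 = -1·6 + 1·-4 = -10
  a_4 = -1·-10 + 1·6 = 16
  a_5 = -1·16 + 1·-10 = -26
  a_6 = -1·-26 + 1·16 = 42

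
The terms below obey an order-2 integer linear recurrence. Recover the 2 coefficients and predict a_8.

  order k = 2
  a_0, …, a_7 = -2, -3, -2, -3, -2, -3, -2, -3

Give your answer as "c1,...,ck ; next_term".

  a_2 = 0·-3 + 1·-2 = -2
  a_3 = 0·-2 + 1·-3 = -3
  a_4 = 0·-3 + 1·-2 = -2
  a_5 = 0·-2 + 1·-3 = -3
  a_6 = 0·-3 + 1·-2 = -2
  a_7 = 0·-2 + 1·-3 = -3
  a_8 = 0·-3 + 1·-2 = -2

0,1 ; -2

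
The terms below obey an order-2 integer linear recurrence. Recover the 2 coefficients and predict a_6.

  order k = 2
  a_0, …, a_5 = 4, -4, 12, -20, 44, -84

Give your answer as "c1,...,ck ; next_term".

-1,2 ; 172

  a_2 = -1·-4 + 2·4 = 12
  a_3 = -1·12 + 2·-4 = -20
  a_4 = -1·-20 + 2·12 = 44
  a_5 = -1·44 + 2·-20 = -84
  a_6 = -1·-84 + 2·44 = 172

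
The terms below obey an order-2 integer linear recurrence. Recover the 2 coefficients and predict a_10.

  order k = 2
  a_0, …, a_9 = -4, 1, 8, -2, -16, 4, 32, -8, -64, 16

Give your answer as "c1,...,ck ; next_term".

0,-2 ; 128

  a_2 = 0·1 + -2·-4 = 8
  a_3 = 0·8 + -2·1 = -2
  a_4 = 0·-2 + -2·8 = -16
  a_5 = 0·-16 + -2·-2 = 4
  a_6 = 0·4 + -2·-16 = 32
  a_7 = 0·32 + -2·4 = -8
  a_8 = 0·-8 + -2·32 = -64
  a_9 = 0·-64 + -2·-8 = 16
  a_10 = 0·16 + -2·-64 = 128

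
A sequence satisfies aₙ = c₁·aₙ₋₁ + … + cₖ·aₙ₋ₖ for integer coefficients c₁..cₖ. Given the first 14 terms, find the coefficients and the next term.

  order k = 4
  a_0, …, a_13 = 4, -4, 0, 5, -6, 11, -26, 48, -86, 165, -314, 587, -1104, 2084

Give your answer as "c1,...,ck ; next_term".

  a_4 = -2·5 + -1·0 + -2·-4 + -1·4 = -6
  a_5 = -2·-6 + -1·5 + -2·0 + -1·-4 = 11
  a_6 = -2·11 + -1·-6 + -2·5 + -1·0 = -26
  a_7 = -2·-26 + -1·11 + -2·-6 + -1·5 = 48
  a_8 = -2·48 + -1·-26 + -2·11 + -1·-6 = -86
  a_9 = -2·-86 + -1·48 + -2·-26 + -1·11 = 165
  a_10 = -2·165 + -1·-86 + -2·48 + -1·-26 = -314
  a_11 = -2·-314 + -1·165 + -2·-86 + -1·48 = 587
  a_12 = -2·587 + -1·-314 + -2·165 + -1·-86 = -1104
  a_13 = -2·-1104 + -1·587 + -2·-314 + -1·165 = 2084
  a_14 = -2·2084 + -1·-1104 + -2·587 + -1·-314 = -3924

-2,-1,-2,-1 ; -3924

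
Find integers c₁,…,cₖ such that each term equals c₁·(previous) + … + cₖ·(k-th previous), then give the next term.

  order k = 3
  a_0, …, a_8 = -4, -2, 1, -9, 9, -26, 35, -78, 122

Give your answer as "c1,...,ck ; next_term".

-1,2,1 ; -243

  a_3 = -1·1 + 2·-2 + 1·-4 = -9
  a_4 = -1·-9 + 2·1 + 1·-2 = 9
  a_5 = -1·9 + 2·-9 + 1·1 = -26
  a_6 = -1·-26 + 2·9 + 1·-9 = 35
  a_7 = -1·35 + 2·-26 + 1·9 = -78
  a_8 = -1·-78 + 2·35 + 1·-26 = 122
  a_9 = -1·122 + 2·-78 + 1·35 = -243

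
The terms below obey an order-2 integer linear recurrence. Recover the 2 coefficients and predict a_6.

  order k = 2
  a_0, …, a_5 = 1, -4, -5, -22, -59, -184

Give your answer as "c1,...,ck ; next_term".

  a_2 = 2·-4 + 3·1 = -5
  a_3 = 2·-5 + 3·-4 = -22
  a_4 = 2·-22 + 3·-5 = -59
  a_5 = 2·-59 + 3·-22 = -184
  a_6 = 2·-184 + 3·-59 = -545

2,3 ; -545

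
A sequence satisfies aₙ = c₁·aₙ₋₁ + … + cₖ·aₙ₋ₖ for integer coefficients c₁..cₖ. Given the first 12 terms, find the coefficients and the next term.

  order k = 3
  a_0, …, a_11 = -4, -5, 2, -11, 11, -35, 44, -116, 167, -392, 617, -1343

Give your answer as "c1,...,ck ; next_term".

  a_3 = 0·2 + 3·-5 + -1·-4 = -11
  a_4 = 0·-11 + 3·2 + -1·-5 = 11
  a_5 = 0·11 + 3·-11 + -1·2 = -35
  a_6 = 0·-35 + 3·11 + -1·-11 = 44
  a_7 = 0·44 + 3·-35 + -1·11 = -116
  a_8 = 0·-116 + 3·44 + -1·-35 = 167
  a_9 = 0·167 + 3·-116 + -1·44 = -392
  a_10 = 0·-392 + 3·167 + -1·-116 = 617
  a_11 = 0·617 + 3·-392 + -1·167 = -1343
  a_12 = 0·-1343 + 3·617 + -1·-392 = 2243

0,3,-1 ; 2243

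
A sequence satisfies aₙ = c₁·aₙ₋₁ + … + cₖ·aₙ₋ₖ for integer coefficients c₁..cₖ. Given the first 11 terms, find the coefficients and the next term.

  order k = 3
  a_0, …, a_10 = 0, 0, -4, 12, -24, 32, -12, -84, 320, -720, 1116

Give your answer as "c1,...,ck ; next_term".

  a_3 = -3·-4 + -3·0 + 1·0 = 12
  a_4 = -3·12 + -3·-4 + 1·0 = -24
  a_5 = -3·-24 + -3·12 + 1·-4 = 32
  a_6 = -3·32 + -3·-24 + 1·12 = -12
  a_7 = -3·-12 + -3·32 + 1·-24 = -84
  a_8 = -3·-84 + -3·-12 + 1·32 = 320
  a_9 = -3·320 + -3·-84 + 1·-12 = -720
  a_10 = -3·-720 + -3·320 + 1·-84 = 1116
  a_11 = -3·1116 + -3·-720 + 1·320 = -868

-3,-3,1 ; -868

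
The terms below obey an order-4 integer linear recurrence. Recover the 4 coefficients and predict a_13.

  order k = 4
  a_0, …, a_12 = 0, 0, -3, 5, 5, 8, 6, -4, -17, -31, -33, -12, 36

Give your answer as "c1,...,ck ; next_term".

  a_4 = 1·5 + 0·-3 + -1·0 + -1·0 = 5
  a_5 = 1·5 + 0·5 + -1·-3 + -1·0 = 8
  a_6 = 1·8 + 0·5 + -1·5 + -1·-3 = 6
  a_7 = 1·6 + 0·8 + -1·5 + -1·5 = -4
  a_8 = 1·-4 + 0·6 + -1·8 + -1·5 = -17
  a_9 = 1·-17 + 0·-4 + -1·6 + -1·8 = -31
  a_10 = 1·-31 + 0·-17 + -1·-4 + -1·6 = -33
  a_11 = 1·-33 + 0·-31 + -1·-17 + -1·-4 = -12
  a_12 = 1·-12 + 0·-33 + -1·-31 + -1·-17 = 36
  a_13 = 1·36 + 0·-12 + -1·-33 + -1·-31 = 100

1,0,-1,-1 ; 100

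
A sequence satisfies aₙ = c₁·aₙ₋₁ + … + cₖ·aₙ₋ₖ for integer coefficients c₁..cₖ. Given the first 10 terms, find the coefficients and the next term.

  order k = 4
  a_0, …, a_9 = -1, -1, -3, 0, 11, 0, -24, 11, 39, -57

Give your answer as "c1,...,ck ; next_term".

  a_4 = 0·0 + -3·-3 + 1·-1 + -3·-1 = 11
  a_5 = 0·11 + -3·0 + 1·-3 + -3·-1 = 0
  a_6 = 0·0 + -3·11 + 1·0 + -3·-3 = -24
  a_7 = 0·-24 + -3·0 + 1·11 + -3·0 = 11
  a_8 = 0·11 + -3·-24 + 1·0 + -3·11 = 39
  a_9 = 0·39 + -3·11 + 1·-24 + -3·0 = -57
  a_10 = 0·-57 + -3·39 + 1·11 + -3·-24 = -34

0,-3,1,-3 ; -34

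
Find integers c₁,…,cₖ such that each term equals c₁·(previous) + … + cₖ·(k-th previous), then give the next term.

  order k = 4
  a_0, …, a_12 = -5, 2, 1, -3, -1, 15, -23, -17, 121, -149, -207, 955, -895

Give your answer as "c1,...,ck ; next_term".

  a_4 = -1·-3 + -2·1 + 4·2 + 2·-5 = -1
  a_5 = -1·-1 + -2·-3 + 4·1 + 2·2 = 15
  a_6 = -1·15 + -2·-1 + 4·-3 + 2·1 = -23
  a_7 = -1·-23 + -2·15 + 4·-1 + 2·-3 = -17
  a_8 = -1·-17 + -2·-23 + 4·15 + 2·-1 = 121
  a_9 = -1·121 + -2·-17 + 4·-23 + 2·15 = -149
  a_10 = -1·-149 + -2·121 + 4·-17 + 2·-23 = -207
  a_11 = -1·-207 + -2·-149 + 4·121 + 2·-17 = 955
  a_12 = -1·955 + -2·-207 + 4·-149 + 2·121 = -895
  a_13 = -1·-895 + -2·955 + 4·-207 + 2·-149 = -2141

-1,-2,4,2 ; -2141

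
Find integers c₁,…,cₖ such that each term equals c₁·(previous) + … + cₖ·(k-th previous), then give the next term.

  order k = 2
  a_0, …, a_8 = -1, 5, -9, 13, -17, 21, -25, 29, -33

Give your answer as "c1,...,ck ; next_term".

  a_2 = -2·5 + -1·-1 = -9
  a_3 = -2·-9 + -1·5 = 13
  a_4 = -2·13 + -1·-9 = -17
  a_5 = -2·-17 + -1·13 = 21
  a_6 = -2·21 + -1·-17 = -25
  a_7 = -2·-25 + -1·21 = 29
  a_8 = -2·29 + -1·-25 = -33
  a_9 = -2·-33 + -1·29 = 37

-2,-1 ; 37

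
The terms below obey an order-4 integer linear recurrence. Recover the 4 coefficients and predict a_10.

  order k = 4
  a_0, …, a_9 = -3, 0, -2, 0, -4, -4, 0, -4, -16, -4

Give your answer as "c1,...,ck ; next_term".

0,-1,2,2 ; 8

  a_4 = 0·0 + -1·-2 + 2·0 + 2·-3 = -4
  a_5 = 0·-4 + -1·0 + 2·-2 + 2·0 = -4
  a_6 = 0·-4 + -1·-4 + 2·0 + 2·-2 = 0
  a_7 = 0·0 + -1·-4 + 2·-4 + 2·0 = -4
  a_8 = 0·-4 + -1·0 + 2·-4 + 2·-4 = -16
  a_9 = 0·-16 + -1·-4 + 2·0 + 2·-4 = -4
  a_10 = 0·-4 + -1·-16 + 2·-4 + 2·0 = 8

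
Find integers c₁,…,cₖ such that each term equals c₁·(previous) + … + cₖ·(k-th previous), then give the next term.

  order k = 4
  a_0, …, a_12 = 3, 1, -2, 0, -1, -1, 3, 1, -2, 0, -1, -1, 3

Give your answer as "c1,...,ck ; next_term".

0,-1,0,-1 ; 1

  a_4 = 0·0 + -1·-2 + 0·1 + -1·3 = -1
  a_5 = 0·-1 + -1·0 + 0·-2 + -1·1 = -1
  a_6 = 0·-1 + -1·-1 + 0·0 + -1·-2 = 3
  a_7 = 0·3 + -1·-1 + 0·-1 + -1·0 = 1
  a_8 = 0·1 + -1·3 + 0·-1 + -1·-1 = -2
  a_9 = 0·-2 + -1·1 + 0·3 + -1·-1 = 0
  a_10 = 0·0 + -1·-2 + 0·1 + -1·3 = -1
  a_11 = 0·-1 + -1·0 + 0·-2 + -1·1 = -1
  a_12 = 0·-1 + -1·-1 + 0·0 + -1·-2 = 3
  a_13 = 0·3 + -1·-1 + 0·-1 + -1·0 = 1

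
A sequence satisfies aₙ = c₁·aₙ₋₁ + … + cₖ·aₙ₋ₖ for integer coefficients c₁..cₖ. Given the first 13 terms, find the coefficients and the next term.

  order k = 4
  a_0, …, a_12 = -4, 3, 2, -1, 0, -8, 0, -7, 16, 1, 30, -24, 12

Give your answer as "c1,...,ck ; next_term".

  a_4 = 0·-1 + 1·2 + -2·3 + -1·-4 = 0
  a_5 = 0·0 + 1·-1 + -2·2 + -1·3 = -8
  a_6 = 0·-8 + 1·0 + -2·-1 + -1·2 = 0
  a_7 = 0·0 + 1·-8 + -2·0 + -1·-1 = -7
  a_8 = 0·-7 + 1·0 + -2·-8 + -1·0 = 16
  a_9 = 0·16 + 1·-7 + -2·0 + -1·-8 = 1
  a_10 = 0·1 + 1·16 + -2·-7 + -1·0 = 30
  a_11 = 0·30 + 1·1 + -2·16 + -1·-7 = -24
  a_12 = 0·-24 + 1·30 + -2·1 + -1·16 = 12
  a_13 = 0·12 + 1·-24 + -2·30 + -1·1 = -85

0,1,-2,-1 ; -85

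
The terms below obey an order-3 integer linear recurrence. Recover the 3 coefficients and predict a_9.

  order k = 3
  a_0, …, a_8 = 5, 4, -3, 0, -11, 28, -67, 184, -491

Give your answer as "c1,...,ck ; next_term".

-2,1,-2 ; 1300

  a_3 = -2·-3 + 1·4 + -2·5 = 0
  a_4 = -2·0 + 1·-3 + -2·4 = -11
  a_5 = -2·-11 + 1·0 + -2·-3 = 28
  a_6 = -2·28 + 1·-11 + -2·0 = -67
  a_7 = -2·-67 + 1·28 + -2·-11 = 184
  a_8 = -2·184 + 1·-67 + -2·28 = -491
  a_9 = -2·-491 + 1·184 + -2·-67 = 1300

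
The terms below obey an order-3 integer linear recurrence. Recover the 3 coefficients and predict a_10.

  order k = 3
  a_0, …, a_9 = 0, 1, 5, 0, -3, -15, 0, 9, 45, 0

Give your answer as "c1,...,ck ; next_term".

0,0,-3 ; -27

  a_3 = 0·5 + 0·1 + -3·0 = 0
  a_4 = 0·0 + 0·5 + -3·1 = -3
  a_5 = 0·-3 + 0·0 + -3·5 = -15
  a_6 = 0·-15 + 0·-3 + -3·0 = 0
  a_7 = 0·0 + 0·-15 + -3·-3 = 9
  a_8 = 0·9 + 0·0 + -3·-15 = 45
  a_9 = 0·45 + 0·9 + -3·0 = 0
  a_10 = 0·0 + 0·45 + -3·9 = -27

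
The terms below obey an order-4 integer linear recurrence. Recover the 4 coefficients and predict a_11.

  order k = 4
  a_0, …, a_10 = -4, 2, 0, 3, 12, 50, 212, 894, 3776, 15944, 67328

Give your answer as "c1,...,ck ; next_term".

4,2,-4,-2 ; 284308

  a_4 = 4·3 + 2·0 + -4·2 + -2·-4 = 12
  a_5 = 4·12 + 2·3 + -4·0 + -2·2 = 50
  a_6 = 4·50 + 2·12 + -4·3 + -2·0 = 212
  a_7 = 4·212 + 2·50 + -4·12 + -2·3 = 894
  a_8 = 4·894 + 2·212 + -4·50 + -2·12 = 3776
  a_9 = 4·3776 + 2·894 + -4·212 + -2·50 = 15944
  a_10 = 4·15944 + 2·3776 + -4·894 + -2·212 = 67328
  a_11 = 4·67328 + 2·15944 + -4·3776 + -2·894 = 284308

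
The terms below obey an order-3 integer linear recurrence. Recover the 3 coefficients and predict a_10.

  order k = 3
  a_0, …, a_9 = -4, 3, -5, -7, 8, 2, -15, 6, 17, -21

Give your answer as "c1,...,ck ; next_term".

0,-1,1 ; -11

  a_3 = 0·-5 + -1·3 + 1·-4 = -7
  a_4 = 0·-7 + -1·-5 + 1·3 = 8
  a_5 = 0·8 + -1·-7 + 1·-5 = 2
  a_6 = 0·2 + -1·8 + 1·-7 = -15
  a_7 = 0·-15 + -1·2 + 1·8 = 6
  a_8 = 0·6 + -1·-15 + 1·2 = 17
  a_9 = 0·17 + -1·6 + 1·-15 = -21
  a_10 = 0·-21 + -1·17 + 1·6 = -11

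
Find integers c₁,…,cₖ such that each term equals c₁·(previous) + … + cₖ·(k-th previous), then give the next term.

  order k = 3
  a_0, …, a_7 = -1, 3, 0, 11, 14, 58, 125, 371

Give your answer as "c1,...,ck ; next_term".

  a_3 = 1·0 + 4·3 + 1·-1 = 11
  a_4 = 1·11 + 4·0 + 1·3 = 14
  a_5 = 1·14 + 4·11 + 1·0 = 58
  a_6 = 1·58 + 4·14 + 1·11 = 125
  a_7 = 1·125 + 4·58 + 1·14 = 371
  a_8 = 1·371 + 4·125 + 1·58 = 929

1,4,1 ; 929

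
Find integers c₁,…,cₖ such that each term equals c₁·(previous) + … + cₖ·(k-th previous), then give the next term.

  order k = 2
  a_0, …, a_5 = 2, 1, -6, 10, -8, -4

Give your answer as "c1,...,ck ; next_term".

  a_2 = -2·1 + -2·2 = -6
  a_3 = -2·-6 + -2·1 = 10
  a_4 = -2·10 + -2·-6 = -8
  a_5 = -2·-8 + -2·10 = -4
  a_6 = -2·-4 + -2·-8 = 24

-2,-2 ; 24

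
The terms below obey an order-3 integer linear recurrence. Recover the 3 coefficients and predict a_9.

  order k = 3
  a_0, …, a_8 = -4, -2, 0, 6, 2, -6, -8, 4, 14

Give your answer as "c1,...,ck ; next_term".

0,-1,-1 ; 4

  a_3 = 0·0 + -1·-2 + -1·-4 = 6
  a_4 = 0·6 + -1·0 + -1·-2 = 2
  a_5 = 0·2 + -1·6 + -1·0 = -6
  a_6 = 0·-6 + -1·2 + -1·6 = -8
  a_7 = 0·-8 + -1·-6 + -1·2 = 4
  a_8 = 0·4 + -1·-8 + -1·-6 = 14
  a_9 = 0·14 + -1·4 + -1·-8 = 4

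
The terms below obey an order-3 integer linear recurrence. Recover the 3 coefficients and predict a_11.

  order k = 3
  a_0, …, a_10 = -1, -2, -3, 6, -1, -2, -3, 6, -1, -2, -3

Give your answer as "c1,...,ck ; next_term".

  a_3 = -1·-3 + -1·-2 + -1·-1 = 6
  a_4 = -1·6 + -1·-3 + -1·-2 = -1
  a_5 = -1·-1 + -1·6 + -1·-3 = -2
  a_6 = -1·-2 + -1·-1 + -1·6 = -3
  a_7 = -1·-3 + -1·-2 + -1·-1 = 6
  a_8 = -1·6 + -1·-3 + -1·-2 = -1
  a_9 = -1·-1 + -1·6 + -1·-3 = -2
  a_10 = -1·-2 + -1·-1 + -1·6 = -3
  a_11 = -1·-3 + -1·-2 + -1·-1 = 6

-1,-1,-1 ; 6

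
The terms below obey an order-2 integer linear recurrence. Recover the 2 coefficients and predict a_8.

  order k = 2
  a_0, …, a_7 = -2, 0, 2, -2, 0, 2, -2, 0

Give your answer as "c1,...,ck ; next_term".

-1,-1 ; 2

  a_2 = -1·0 + -1·-2 = 2
  a_3 = -1·2 + -1·0 = -2
  a_4 = -1·-2 + -1·2 = 0
  a_5 = -1·0 + -1·-2 = 2
  a_6 = -1·2 + -1·0 = -2
  a_7 = -1·-2 + -1·2 = 0
  a_8 = -1·0 + -1·-2 = 2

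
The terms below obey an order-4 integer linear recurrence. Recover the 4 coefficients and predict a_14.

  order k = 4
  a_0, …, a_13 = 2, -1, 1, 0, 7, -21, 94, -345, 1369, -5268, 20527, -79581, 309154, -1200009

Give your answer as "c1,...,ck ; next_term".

-3,4,3,3 ; 4659481

  a_4 = -3·0 + 4·1 + 3·-1 + 3·2 = 7
  a_5 = -3·7 + 4·0 + 3·1 + 3·-1 = -21
  a_6 = -3·-21 + 4·7 + 3·0 + 3·1 = 94
  a_7 = -3·94 + 4·-21 + 3·7 + 3·0 = -345
  a_8 = -3·-345 + 4·94 + 3·-21 + 3·7 = 1369
  a_9 = -3·1369 + 4·-345 + 3·94 + 3·-21 = -5268
  a_10 = -3·-5268 + 4·1369 + 3·-345 + 3·94 = 20527
  a_11 = -3·20527 + 4·-5268 + 3·1369 + 3·-345 = -79581
  a_12 = -3·-79581 + 4·20527 + 3·-5268 + 3·1369 = 309154
  a_13 = -3·309154 + 4·-79581 + 3·20527 + 3·-5268 = -1200009
  a_14 = -3·-1200009 + 4·309154 + 3·-79581 + 3·20527 = 4659481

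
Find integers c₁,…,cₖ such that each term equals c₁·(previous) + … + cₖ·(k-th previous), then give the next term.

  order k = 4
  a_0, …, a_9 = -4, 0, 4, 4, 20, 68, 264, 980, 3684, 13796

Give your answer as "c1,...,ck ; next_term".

3,3,-1,1 ; 51724

  a_4 = 3·4 + 3·4 + -1·0 + 1·-4 = 20
  a_5 = 3·20 + 3·4 + -1·4 + 1·0 = 68
  a_6 = 3·68 + 3·20 + -1·4 + 1·4 = 264
  a_7 = 3·264 + 3·68 + -1·20 + 1·4 = 980
  a_8 = 3·980 + 3·264 + -1·68 + 1·20 = 3684
  a_9 = 3·3684 + 3·980 + -1·264 + 1·68 = 13796
  a_10 = 3·13796 + 3·3684 + -1·980 + 1·264 = 51724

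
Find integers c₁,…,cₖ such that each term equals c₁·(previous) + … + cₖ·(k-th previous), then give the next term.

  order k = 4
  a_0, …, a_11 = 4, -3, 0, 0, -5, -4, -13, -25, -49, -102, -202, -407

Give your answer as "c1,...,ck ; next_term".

2,1,-1,-2 ; -816

  a_4 = 2·0 + 1·0 + -1·-3 + -2·4 = -5
  a_5 = 2·-5 + 1·0 + -1·0 + -2·-3 = -4
  a_6 = 2·-4 + 1·-5 + -1·0 + -2·0 = -13
  a_7 = 2·-13 + 1·-4 + -1·-5 + -2·0 = -25
  a_8 = 2·-25 + 1·-13 + -1·-4 + -2·-5 = -49
  a_9 = 2·-49 + 1·-25 + -1·-13 + -2·-4 = -102
  a_10 = 2·-102 + 1·-49 + -1·-25 + -2·-13 = -202
  a_11 = 2·-202 + 1·-102 + -1·-49 + -2·-25 = -407
  a_12 = 2·-407 + 1·-202 + -1·-102 + -2·-49 = -816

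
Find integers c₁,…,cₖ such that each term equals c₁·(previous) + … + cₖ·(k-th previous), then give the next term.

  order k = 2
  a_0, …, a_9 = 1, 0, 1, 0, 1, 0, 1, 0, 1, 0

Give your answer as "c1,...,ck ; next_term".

0,1 ; 1

  a_2 = 0·0 + 1·1 = 1
  a_3 = 0·1 + 1·0 = 0
  a_4 = 0·0 + 1·1 = 1
  a_5 = 0·1 + 1·0 = 0
  a_6 = 0·0 + 1·1 = 1
  a_7 = 0·1 + 1·0 = 0
  a_8 = 0·0 + 1·1 = 1
  a_9 = 0·1 + 1·0 = 0
  a_10 = 0·0 + 1·1 = 1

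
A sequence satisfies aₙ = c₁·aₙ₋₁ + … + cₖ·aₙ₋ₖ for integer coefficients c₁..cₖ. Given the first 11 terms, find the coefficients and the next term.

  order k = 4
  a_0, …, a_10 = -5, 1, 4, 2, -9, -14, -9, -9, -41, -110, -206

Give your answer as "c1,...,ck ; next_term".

2,-1,1,2 ; -361

  a_4 = 2·2 + -1·4 + 1·1 + 2·-5 = -9
  a_5 = 2·-9 + -1·2 + 1·4 + 2·1 = -14
  a_6 = 2·-14 + -1·-9 + 1·2 + 2·4 = -9
  a_7 = 2·-9 + -1·-14 + 1·-9 + 2·2 = -9
  a_8 = 2·-9 + -1·-9 + 1·-14 + 2·-9 = -41
  a_9 = 2·-41 + -1·-9 + 1·-9 + 2·-14 = -110
  a_10 = 2·-110 + -1·-41 + 1·-9 + 2·-9 = -206
  a_11 = 2·-206 + -1·-110 + 1·-41 + 2·-9 = -361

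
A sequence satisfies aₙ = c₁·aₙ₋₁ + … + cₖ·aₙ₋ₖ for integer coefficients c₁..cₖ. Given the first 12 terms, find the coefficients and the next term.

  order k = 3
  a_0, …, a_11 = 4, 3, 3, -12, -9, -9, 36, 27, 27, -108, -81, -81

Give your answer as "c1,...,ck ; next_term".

  a_3 = 0·3 + 0·3 + -3·4 = -12
  a_4 = 0·-12 + 0·3 + -3·3 = -9
  a_5 = 0·-9 + 0·-12 + -3·3 = -9
  a_6 = 0·-9 + 0·-9 + -3·-12 = 36
  a_7 = 0·36 + 0·-9 + -3·-9 = 27
  a_8 = 0·27 + 0·36 + -3·-9 = 27
  a_9 = 0·27 + 0·27 + -3·36 = -108
  a_10 = 0·-108 + 0·27 + -3·27 = -81
  a_11 = 0·-81 + 0·-108 + -3·27 = -81
  a_12 = 0·-81 + 0·-81 + -3·-108 = 324

0,0,-3 ; 324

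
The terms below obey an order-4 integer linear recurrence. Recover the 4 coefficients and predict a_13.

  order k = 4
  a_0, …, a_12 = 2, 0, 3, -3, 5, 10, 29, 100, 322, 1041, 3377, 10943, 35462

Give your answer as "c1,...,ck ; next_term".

2,3,3,1 ; 114925

  a_4 = 2·-3 + 3·3 + 3·0 + 1·2 = 5
  a_5 = 2·5 + 3·-3 + 3·3 + 1·0 = 10
  a_6 = 2·10 + 3·5 + 3·-3 + 1·3 = 29
  a_7 = 2·29 + 3·10 + 3·5 + 1·-3 = 100
  a_8 = 2·100 + 3·29 + 3·10 + 1·5 = 322
  a_9 = 2·322 + 3·100 + 3·29 + 1·10 = 1041
  a_10 = 2·1041 + 3·322 + 3·100 + 1·29 = 3377
  a_11 = 2·3377 + 3·1041 + 3·322 + 1·100 = 10943
  a_12 = 2·10943 + 3·3377 + 3·1041 + 1·322 = 35462
  a_13 = 2·35462 + 3·10943 + 3·3377 + 1·1041 = 114925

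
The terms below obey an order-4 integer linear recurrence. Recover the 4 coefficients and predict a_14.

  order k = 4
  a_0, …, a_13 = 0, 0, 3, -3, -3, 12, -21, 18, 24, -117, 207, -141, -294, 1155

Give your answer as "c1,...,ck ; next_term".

  a_4 = -2·-3 + -3·3 + -1·0 + -3·0 = -3
  a_5 = -2·-3 + -3·-3 + -1·3 + -3·0 = 12
  a_6 = -2·12 + -3·-3 + -1·-3 + -3·3 = -21
  a_7 = -2·-21 + -3·12 + -1·-3 + -3·-3 = 18
  a_8 = -2·18 + -3·-21 + -1·12 + -3·-3 = 24
  a_9 = -2·24 + -3·18 + -1·-21 + -3·12 = -117
  a_10 = -2·-117 + -3·24 + -1·18 + -3·-21 = 207
  a_11 = -2·207 + -3·-117 + -1·24 + -3·18 = -141
  a_12 = -2·-141 + -3·207 + -1·-117 + -3·24 = -294
  a_13 = -2·-294 + -3·-141 + -1·207 + -3·-117 = 1155
  a_14 = -2·1155 + -3·-294 + -1·-141 + -3·207 = -1908

-2,-3,-1,-3 ; -1908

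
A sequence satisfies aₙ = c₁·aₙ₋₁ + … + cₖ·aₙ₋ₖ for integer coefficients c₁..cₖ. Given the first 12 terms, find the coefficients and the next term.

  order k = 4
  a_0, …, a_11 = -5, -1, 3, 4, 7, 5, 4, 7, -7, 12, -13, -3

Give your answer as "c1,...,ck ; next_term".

-1,1,2,-2 ; 28

  a_4 = -1·4 + 1·3 + 2·-1 + -2·-5 = 7
  a_5 = -1·7 + 1·4 + 2·3 + -2·-1 = 5
  a_6 = -1·5 + 1·7 + 2·4 + -2·3 = 4
  a_7 = -1·4 + 1·5 + 2·7 + -2·4 = 7
  a_8 = -1·7 + 1·4 + 2·5 + -2·7 = -7
  a_9 = -1·-7 + 1·7 + 2·4 + -2·5 = 12
  a_10 = -1·12 + 1·-7 + 2·7 + -2·4 = -13
  a_11 = -1·-13 + 1·12 + 2·-7 + -2·7 = -3
  a_12 = -1·-3 + 1·-13 + 2·12 + -2·-7 = 28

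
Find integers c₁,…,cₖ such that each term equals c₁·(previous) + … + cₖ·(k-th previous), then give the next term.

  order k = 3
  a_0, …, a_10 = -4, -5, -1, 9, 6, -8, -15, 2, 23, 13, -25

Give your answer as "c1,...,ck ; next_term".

  a_3 = 0·-1 + -1·-5 + -1·-4 = 9
  a_4 = 0·9 + -1·-1 + -1·-5 = 6
  a_5 = 0·6 + -1·9 + -1·-1 = -8
  a_6 = 0·-8 + -1·6 + -1·9 = -15
  a_7 = 0·-15 + -1·-8 + -1·6 = 2
  a_8 = 0·2 + -1·-15 + -1·-8 = 23
  a_9 = 0·23 + -1·2 + -1·-15 = 13
  a_10 = 0·13 + -1·23 + -1·2 = -25
  a_11 = 0·-25 + -1·13 + -1·23 = -36

0,-1,-1 ; -36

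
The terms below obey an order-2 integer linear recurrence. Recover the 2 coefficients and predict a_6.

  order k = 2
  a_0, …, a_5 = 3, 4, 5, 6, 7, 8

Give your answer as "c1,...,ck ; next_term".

2,-1 ; 9

  a_2 = 2·4 + -1·3 = 5
  a_3 = 2·5 + -1·4 = 6
  a_4 = 2·6 + -1·5 = 7
  a_5 = 2·7 + -1·6 = 8
  a_6 = 2·8 + -1·7 = 9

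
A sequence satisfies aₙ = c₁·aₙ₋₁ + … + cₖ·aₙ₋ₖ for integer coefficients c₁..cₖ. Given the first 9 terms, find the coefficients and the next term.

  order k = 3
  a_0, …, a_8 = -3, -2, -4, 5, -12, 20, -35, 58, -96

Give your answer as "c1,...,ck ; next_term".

  a_3 = -2·-4 + 0·-2 + 1·-3 = 5
  a_4 = -2·5 + 0·-4 + 1·-2 = -12
  a_5 = -2·-12 + 0·5 + 1·-4 = 20
  a_6 = -2·20 + 0·-12 + 1·5 = -35
  a_7 = -2·-35 + 0·20 + 1·-12 = 58
  a_8 = -2·58 + 0·-35 + 1·20 = -96
  a_9 = -2·-96 + 0·58 + 1·-35 = 157

-2,0,1 ; 157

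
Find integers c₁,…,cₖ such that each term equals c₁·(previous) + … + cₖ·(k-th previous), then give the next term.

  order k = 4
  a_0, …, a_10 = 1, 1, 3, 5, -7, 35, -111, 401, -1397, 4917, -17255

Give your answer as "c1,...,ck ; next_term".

  a_4 = -3·5 + 2·3 + 1·1 + 1·1 = -7
  a_5 = -3·-7 + 2·5 + 1·3 + 1·1 = 35
  a_6 = -3·35 + 2·-7 + 1·5 + 1·3 = -111
  a_7 = -3·-111 + 2·35 + 1·-7 + 1·5 = 401
  a_8 = -3·401 + 2·-111 + 1·35 + 1·-7 = -1397
  a_9 = -3·-1397 + 2·401 + 1·-111 + 1·35 = 4917
  a_10 = -3·4917 + 2·-1397 + 1·401 + 1·-111 = -17255
  a_11 = -3·-17255 + 2·4917 + 1·-1397 + 1·401 = 60603

-3,2,1,1 ; 60603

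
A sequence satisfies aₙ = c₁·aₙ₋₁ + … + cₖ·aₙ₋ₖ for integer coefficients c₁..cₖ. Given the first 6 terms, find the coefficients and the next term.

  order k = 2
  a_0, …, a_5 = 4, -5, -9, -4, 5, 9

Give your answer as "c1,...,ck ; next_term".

  a_2 = 1·-5 + -1·4 = -9
  a_3 = 1·-9 + -1·-5 = -4
  a_4 = 1·-4 + -1·-9 = 5
  a_5 = 1·5 + -1·-4 = 9
  a_6 = 1·9 + -1·5 = 4

1,-1 ; 4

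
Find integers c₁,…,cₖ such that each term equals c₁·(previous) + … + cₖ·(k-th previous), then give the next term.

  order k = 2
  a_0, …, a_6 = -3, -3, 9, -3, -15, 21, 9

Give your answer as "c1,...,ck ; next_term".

  a_2 = -1·-3 + -2·-3 = 9
  a_3 = -1·9 + -2·-3 = -3
  a_4 = -1·-3 + -2·9 = -15
  a_5 = -1·-15 + -2·-3 = 21
  a_6 = -1·21 + -2·-15 = 9
  a_7 = -1·9 + -2·21 = -51

-1,-2 ; -51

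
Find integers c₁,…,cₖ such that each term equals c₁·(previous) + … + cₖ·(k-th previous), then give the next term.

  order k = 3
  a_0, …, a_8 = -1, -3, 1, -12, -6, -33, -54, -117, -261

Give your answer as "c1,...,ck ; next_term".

0,3,3 ; -513

  a_3 = 0·1 + 3·-3 + 3·-1 = -12
  a_4 = 0·-12 + 3·1 + 3·-3 = -6
  a_5 = 0·-6 + 3·-12 + 3·1 = -33
  a_6 = 0·-33 + 3·-6 + 3·-12 = -54
  a_7 = 0·-54 + 3·-33 + 3·-6 = -117
  a_8 = 0·-117 + 3·-54 + 3·-33 = -261
  a_9 = 0·-261 + 3·-117 + 3·-54 = -513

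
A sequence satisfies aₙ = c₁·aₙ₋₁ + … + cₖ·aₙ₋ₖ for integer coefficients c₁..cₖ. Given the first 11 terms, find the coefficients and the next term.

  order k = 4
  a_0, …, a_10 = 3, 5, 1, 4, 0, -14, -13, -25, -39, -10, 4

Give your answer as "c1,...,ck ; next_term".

  a_4 = 1·4 + 0·1 + 1·5 + -3·3 = 0
  a_5 = 1·0 + 0·4 + 1·1 + -3·5 = -14
  a_6 = 1·-14 + 0·0 + 1·4 + -3·1 = -13
  a_7 = 1·-13 + 0·-14 + 1·0 + -3·4 = -25
  a_8 = 1·-25 + 0·-13 + 1·-14 + -3·0 = -39
  a_9 = 1·-39 + 0·-25 + 1·-13 + -3·-14 = -10
  a_10 = 1·-10 + 0·-39 + 1·-25 + -3·-13 = 4
  a_11 = 1·4 + 0·-10 + 1·-39 + -3·-25 = 40

1,0,1,-3 ; 40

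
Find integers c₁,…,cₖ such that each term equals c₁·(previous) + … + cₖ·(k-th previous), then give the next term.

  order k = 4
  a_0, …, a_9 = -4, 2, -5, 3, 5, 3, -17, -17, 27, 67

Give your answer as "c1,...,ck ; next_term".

1,-2,0,2 ; -21

  a_4 = 1·3 + -2·-5 + 0·2 + 2·-4 = 5
  a_5 = 1·5 + -2·3 + 0·-5 + 2·2 = 3
  a_6 = 1·3 + -2·5 + 0·3 + 2·-5 = -17
  a_7 = 1·-17 + -2·3 + 0·5 + 2·3 = -17
  a_8 = 1·-17 + -2·-17 + 0·3 + 2·5 = 27
  a_9 = 1·27 + -2·-17 + 0·-17 + 2·3 = 67
  a_10 = 1·67 + -2·27 + 0·-17 + 2·-17 = -21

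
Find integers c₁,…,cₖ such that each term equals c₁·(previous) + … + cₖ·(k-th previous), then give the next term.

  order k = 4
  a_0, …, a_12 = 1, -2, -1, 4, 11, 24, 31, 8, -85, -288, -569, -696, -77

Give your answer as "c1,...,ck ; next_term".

2,-1,-2,-2 ; 2256

  a_4 = 2·4 + -1·-1 + -2·-2 + -2·1 = 11
  a_5 = 2·11 + -1·4 + -2·-1 + -2·-2 = 24
  a_6 = 2·24 + -1·11 + -2·4 + -2·-1 = 31
  a_7 = 2·31 + -1·24 + -2·11 + -2·4 = 8
  a_8 = 2·8 + -1·31 + -2·24 + -2·11 = -85
  a_9 = 2·-85 + -1·8 + -2·31 + -2·24 = -288
  a_10 = 2·-288 + -1·-85 + -2·8 + -2·31 = -569
  a_11 = 2·-569 + -1·-288 + -2·-85 + -2·8 = -696
  a_12 = 2·-696 + -1·-569 + -2·-288 + -2·-85 = -77
  a_13 = 2·-77 + -1·-696 + -2·-569 + -2·-288 = 2256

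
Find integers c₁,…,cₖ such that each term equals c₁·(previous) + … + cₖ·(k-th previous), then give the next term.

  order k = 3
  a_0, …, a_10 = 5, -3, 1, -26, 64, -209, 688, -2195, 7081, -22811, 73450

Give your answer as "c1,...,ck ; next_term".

-2,3,-3 ; -236576

  a_3 = -2·1 + 3·-3 + -3·5 = -26
  a_4 = -2·-26 + 3·1 + -3·-3 = 64
  a_5 = -2·64 + 3·-26 + -3·1 = -209
  a_6 = -2·-209 + 3·64 + -3·-26 = 688
  a_7 = -2·688 + 3·-209 + -3·64 = -2195
  a_8 = -2·-2195 + 3·688 + -3·-209 = 7081
  a_9 = -2·7081 + 3·-2195 + -3·688 = -22811
  a_10 = -2·-22811 + 3·7081 + -3·-2195 = 73450
  a_11 = -2·73450 + 3·-22811 + -3·7081 = -236576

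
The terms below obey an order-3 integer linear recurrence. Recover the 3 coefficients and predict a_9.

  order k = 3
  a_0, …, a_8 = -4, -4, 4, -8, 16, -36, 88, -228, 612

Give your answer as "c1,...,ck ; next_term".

-4,-3,1 ; -1676

  a_3 = -4·4 + -3·-4 + 1·-4 = -8
  a_4 = -4·-8 + -3·4 + 1·-4 = 16
  a_5 = -4·16 + -3·-8 + 1·4 = -36
  a_6 = -4·-36 + -3·16 + 1·-8 = 88
  a_7 = -4·88 + -3·-36 + 1·16 = -228
  a_8 = -4·-228 + -3·88 + 1·-36 = 612
  a_9 = -4·612 + -3·-228 + 1·88 = -1676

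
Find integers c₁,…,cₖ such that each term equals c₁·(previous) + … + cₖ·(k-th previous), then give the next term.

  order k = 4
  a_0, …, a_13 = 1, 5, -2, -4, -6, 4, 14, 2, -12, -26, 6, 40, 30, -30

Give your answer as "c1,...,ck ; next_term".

-1,-1,-2,-2 ; -92

  a_4 = -1·-4 + -1·-2 + -2·5 + -2·1 = -6
  a_5 = -1·-6 + -1·-4 + -2·-2 + -2·5 = 4
  a_6 = -1·4 + -1·-6 + -2·-4 + -2·-2 = 14
  a_7 = -1·14 + -1·4 + -2·-6 + -2·-4 = 2
  a_8 = -1·2 + -1·14 + -2·4 + -2·-6 = -12
  a_9 = -1·-12 + -1·2 + -2·14 + -2·4 = -26
  a_10 = -1·-26 + -1·-12 + -2·2 + -2·14 = 6
  a_11 = -1·6 + -1·-26 + -2·-12 + -2·2 = 40
  a_12 = -1·40 + -1·6 + -2·-26 + -2·-12 = 30
  a_13 = -1·30 + -1·40 + -2·6 + -2·-26 = -30
  a_14 = -1·-30 + -1·30 + -2·40 + -2·6 = -92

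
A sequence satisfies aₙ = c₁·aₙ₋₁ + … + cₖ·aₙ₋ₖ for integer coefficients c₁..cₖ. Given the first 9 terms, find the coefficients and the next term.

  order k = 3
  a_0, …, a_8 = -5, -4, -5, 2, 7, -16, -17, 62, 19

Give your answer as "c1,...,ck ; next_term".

0,-3,2 ; -220

  a_3 = 0·-5 + -3·-4 + 2·-5 = 2
  a_4 = 0·2 + -3·-5 + 2·-4 = 7
  a_5 = 0·7 + -3·2 + 2·-5 = -16
  a_6 = 0·-16 + -3·7 + 2·2 = -17
  a_7 = 0·-17 + -3·-16 + 2·7 = 62
  a_8 = 0·62 + -3·-17 + 2·-16 = 19
  a_9 = 0·19 + -3·62 + 2·-17 = -220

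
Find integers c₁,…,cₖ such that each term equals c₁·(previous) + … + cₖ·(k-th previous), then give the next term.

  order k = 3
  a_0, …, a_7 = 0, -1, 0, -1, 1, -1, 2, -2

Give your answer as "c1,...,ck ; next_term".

  a_3 = 0·0 + 1·-1 + -1·0 = -1
  a_4 = 0·-1 + 1·0 + -1·-1 = 1
  a_5 = 0·1 + 1·-1 + -1·0 = -1
  a_6 = 0·-1 + 1·1 + -1·-1 = 2
  a_7 = 0·2 + 1·-1 + -1·1 = -2
  a_8 = 0·-2 + 1·2 + -1·-1 = 3

0,1,-1 ; 3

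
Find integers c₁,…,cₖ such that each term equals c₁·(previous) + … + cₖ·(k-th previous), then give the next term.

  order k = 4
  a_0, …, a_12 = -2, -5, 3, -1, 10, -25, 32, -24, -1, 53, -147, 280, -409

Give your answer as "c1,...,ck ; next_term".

  a_4 = -3·-1 + -4·3 + -3·-5 + -2·-2 = 10
  a_5 = -3·10 + -4·-1 + -3·3 + -2·-5 = -25
  a_6 = -3·-25 + -4·10 + -3·-1 + -2·3 = 32
  a_7 = -3·32 + -4·-25 + -3·10 + -2·-1 = -24
  a_8 = -3·-24 + -4·32 + -3·-25 + -2·10 = -1
  a_9 = -3·-1 + -4·-24 + -3·32 + -2·-25 = 53
  a_10 = -3·53 + -4·-1 + -3·-24 + -2·32 = -147
  a_11 = -3·-147 + -4·53 + -3·-1 + -2·-24 = 280
  a_12 = -3·280 + -4·-147 + -3·53 + -2·-1 = -409
  a_13 = -3·-409 + -4·280 + -3·-147 + -2·53 = 442

-3,-4,-3,-2 ; 442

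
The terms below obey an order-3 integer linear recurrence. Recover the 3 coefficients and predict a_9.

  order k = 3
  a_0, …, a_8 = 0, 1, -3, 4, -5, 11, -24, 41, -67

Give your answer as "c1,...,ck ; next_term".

-2,-2,-3 ; 124

  a_3 = -2·-3 + -2·1 + -3·0 = 4
  a_4 = -2·4 + -2·-3 + -3·1 = -5
  a_5 = -2·-5 + -2·4 + -3·-3 = 11
  a_6 = -2·11 + -2·-5 + -3·4 = -24
  a_7 = -2·-24 + -2·11 + -3·-5 = 41
  a_8 = -2·41 + -2·-24 + -3·11 = -67
  a_9 = -2·-67 + -2·41 + -3·-24 = 124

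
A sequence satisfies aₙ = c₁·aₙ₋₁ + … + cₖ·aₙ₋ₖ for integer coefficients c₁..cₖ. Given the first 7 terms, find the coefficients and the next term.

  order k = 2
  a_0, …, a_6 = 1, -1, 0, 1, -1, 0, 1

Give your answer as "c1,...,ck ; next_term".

  a_2 = -1·-1 + -1·1 = 0
  a_3 = -1·0 + -1·-1 = 1
  a_4 = -1·1 + -1·0 = -1
  a_5 = -1·-1 + -1·1 = 0
  a_6 = -1·0 + -1·-1 = 1
  a_7 = -1·1 + -1·0 = -1

-1,-1 ; -1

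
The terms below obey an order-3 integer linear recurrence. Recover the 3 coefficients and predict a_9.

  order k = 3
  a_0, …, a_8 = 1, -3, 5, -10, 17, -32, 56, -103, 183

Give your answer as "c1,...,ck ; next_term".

-1,2,1 ; -333

  a_3 = -1·5 + 2·-3 + 1·1 = -10
  a_4 = -1·-10 + 2·5 + 1·-3 = 17
  a_5 = -1·17 + 2·-10 + 1·5 = -32
  a_6 = -1·-32 + 2·17 + 1·-10 = 56
  a_7 = -1·56 + 2·-32 + 1·17 = -103
  a_8 = -1·-103 + 2·56 + 1·-32 = 183
  a_9 = -1·183 + 2·-103 + 1·56 = -333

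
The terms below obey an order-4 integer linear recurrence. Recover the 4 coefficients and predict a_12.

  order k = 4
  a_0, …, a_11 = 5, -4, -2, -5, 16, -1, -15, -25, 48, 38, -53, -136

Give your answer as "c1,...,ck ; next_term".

0,-1,-1,2 ; 111

  a_4 = 0·-5 + -1·-2 + -1·-4 + 2·5 = 16
  a_5 = 0·16 + -1·-5 + -1·-2 + 2·-4 = -1
  a_6 = 0·-1 + -1·16 + -1·-5 + 2·-2 = -15
  a_7 = 0·-15 + -1·-1 + -1·16 + 2·-5 = -25
  a_8 = 0·-25 + -1·-15 + -1·-1 + 2·16 = 48
  a_9 = 0·48 + -1·-25 + -1·-15 + 2·-1 = 38
  a_10 = 0·38 + -1·48 + -1·-25 + 2·-15 = -53
  a_11 = 0·-53 + -1·38 + -1·48 + 2·-25 = -136
  a_12 = 0·-136 + -1·-53 + -1·38 + 2·48 = 111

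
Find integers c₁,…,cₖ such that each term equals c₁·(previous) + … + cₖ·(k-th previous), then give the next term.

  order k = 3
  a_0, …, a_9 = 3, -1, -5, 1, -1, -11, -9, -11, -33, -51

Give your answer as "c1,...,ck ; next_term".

1,0,2 ; -73

  a_3 = 1·-5 + 0·-1 + 2·3 = 1
  a_4 = 1·1 + 0·-5 + 2·-1 = -1
  a_5 = 1·-1 + 0·1 + 2·-5 = -11
  a_6 = 1·-11 + 0·-1 + 2·1 = -9
  a_7 = 1·-9 + 0·-11 + 2·-1 = -11
  a_8 = 1·-11 + 0·-9 + 2·-11 = -33
  a_9 = 1·-33 + 0·-11 + 2·-9 = -51
  a_10 = 1·-51 + 0·-33 + 2·-11 = -73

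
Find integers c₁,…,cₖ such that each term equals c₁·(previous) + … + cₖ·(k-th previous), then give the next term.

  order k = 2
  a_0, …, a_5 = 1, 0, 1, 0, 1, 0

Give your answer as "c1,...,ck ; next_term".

  a_2 = 0·0 + 1·1 = 1
  a_3 = 0·1 + 1·0 = 0
  a_4 = 0·0 + 1·1 = 1
  a_5 = 0·1 + 1·0 = 0
  a_6 = 0·0 + 1·1 = 1

0,1 ; 1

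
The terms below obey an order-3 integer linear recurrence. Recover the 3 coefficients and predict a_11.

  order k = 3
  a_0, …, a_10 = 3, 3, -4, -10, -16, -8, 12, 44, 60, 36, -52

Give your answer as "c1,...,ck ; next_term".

  a_3 = 1·-4 + 0·3 + -2·3 = -10
  a_4 = 1·-10 + 0·-4 + -2·3 = -16
  a_5 = 1·-16 + 0·-10 + -2·-4 = -8
  a_6 = 1·-8 + 0·-16 + -2·-10 = 12
  a_7 = 1·12 + 0·-8 + -2·-16 = 44
  a_8 = 1·44 + 0·12 + -2·-8 = 60
  a_9 = 1·60 + 0·44 + -2·12 = 36
  a_10 = 1·36 + 0·60 + -2·44 = -52
  a_11 = 1·-52 + 0·36 + -2·60 = -172

1,0,-2 ; -172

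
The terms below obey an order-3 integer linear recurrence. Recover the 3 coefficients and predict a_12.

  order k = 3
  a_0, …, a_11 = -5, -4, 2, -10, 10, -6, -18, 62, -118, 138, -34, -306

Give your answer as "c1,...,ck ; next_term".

-2,-1,2 ; 922

  a_3 = -2·2 + -1·-4 + 2·-5 = -10
  a_4 = -2·-10 + -1·2 + 2·-4 = 10
  a_5 = -2·10 + -1·-10 + 2·2 = -6
  a_6 = -2·-6 + -1·10 + 2·-10 = -18
  a_7 = -2·-18 + -1·-6 + 2·10 = 62
  a_8 = -2·62 + -1·-18 + 2·-6 = -118
  a_9 = -2·-118 + -1·62 + 2·-18 = 138
  a_10 = -2·138 + -1·-118 + 2·62 = -34
  a_11 = -2·-34 + -1·138 + 2·-118 = -306
  a_12 = -2·-306 + -1·-34 + 2·138 = 922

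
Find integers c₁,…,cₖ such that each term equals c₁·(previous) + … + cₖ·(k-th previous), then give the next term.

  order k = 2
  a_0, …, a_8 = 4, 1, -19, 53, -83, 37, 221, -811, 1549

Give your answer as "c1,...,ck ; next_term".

  a_2 = -3·1 + -4·4 = -19
  a_3 = -3·-19 + -4·1 = 53
  a_4 = -3·53 + -4·-19 = -83
  a_5 = -3·-83 + -4·53 = 37
  a_6 = -3·37 + -4·-83 = 221
  a_7 = -3·221 + -4·37 = -811
  a_8 = -3·-811 + -4·221 = 1549
  a_9 = -3·1549 + -4·-811 = -1403

-3,-4 ; -1403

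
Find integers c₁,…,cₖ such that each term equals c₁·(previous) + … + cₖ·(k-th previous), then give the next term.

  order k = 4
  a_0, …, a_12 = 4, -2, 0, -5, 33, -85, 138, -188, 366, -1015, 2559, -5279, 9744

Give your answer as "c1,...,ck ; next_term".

-3,-4,-3,3 ; -18838

  a_4 = -3·-5 + -4·0 + -3·-2 + 3·4 = 33
  a_5 = -3·33 + -4·-5 + -3·0 + 3·-2 = -85
  a_6 = -3·-85 + -4·33 + -3·-5 + 3·0 = 138
  a_7 = -3·138 + -4·-85 + -3·33 + 3·-5 = -188
  a_8 = -3·-188 + -4·138 + -3·-85 + 3·33 = 366
  a_9 = -3·366 + -4·-188 + -3·138 + 3·-85 = -1015
  a_10 = -3·-1015 + -4·366 + -3·-188 + 3·138 = 2559
  a_11 = -3·2559 + -4·-1015 + -3·366 + 3·-188 = -5279
  a_12 = -3·-5279 + -4·2559 + -3·-1015 + 3·366 = 9744
  a_13 = -3·9744 + -4·-5279 + -3·2559 + 3·-1015 = -18838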